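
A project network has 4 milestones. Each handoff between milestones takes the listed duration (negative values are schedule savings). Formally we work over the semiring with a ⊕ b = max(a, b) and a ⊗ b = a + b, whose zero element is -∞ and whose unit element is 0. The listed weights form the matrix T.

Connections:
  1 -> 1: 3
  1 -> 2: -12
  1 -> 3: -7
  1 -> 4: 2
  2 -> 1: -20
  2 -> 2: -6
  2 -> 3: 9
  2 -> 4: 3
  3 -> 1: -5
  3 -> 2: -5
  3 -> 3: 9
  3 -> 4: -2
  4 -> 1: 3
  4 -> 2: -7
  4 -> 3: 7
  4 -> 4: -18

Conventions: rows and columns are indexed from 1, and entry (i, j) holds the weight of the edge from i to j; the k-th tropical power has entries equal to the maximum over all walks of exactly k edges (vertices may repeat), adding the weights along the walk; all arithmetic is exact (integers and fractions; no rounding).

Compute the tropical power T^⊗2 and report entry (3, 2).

T^⊗2:
  [6, -5, 9, 5]
  [6, 4, 18, 7]
  [4, 4, 18, 7]
  [6, 2, 16, 5]
Key observation: the optimum is the walk 3->3->2, with weight 9 + (-5) = 4.
Optimal value attained by: walk 3->3->2.
Answer: (T^⊗2)[3][2] = 4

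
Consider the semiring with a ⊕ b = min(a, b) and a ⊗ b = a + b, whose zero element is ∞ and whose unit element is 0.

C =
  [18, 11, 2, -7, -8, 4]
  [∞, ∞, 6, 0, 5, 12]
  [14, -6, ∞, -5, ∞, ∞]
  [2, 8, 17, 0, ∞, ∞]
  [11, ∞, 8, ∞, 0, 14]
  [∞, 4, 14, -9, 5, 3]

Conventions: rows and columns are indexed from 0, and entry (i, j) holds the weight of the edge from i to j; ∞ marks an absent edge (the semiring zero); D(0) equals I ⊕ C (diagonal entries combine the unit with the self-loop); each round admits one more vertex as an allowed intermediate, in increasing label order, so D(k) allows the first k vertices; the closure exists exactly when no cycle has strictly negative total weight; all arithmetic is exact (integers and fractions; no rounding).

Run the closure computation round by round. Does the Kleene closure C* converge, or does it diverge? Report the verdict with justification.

D(0):
  [0, 11, 2, -7, -8, 4]
  [∞, 0, 6, 0, 5, 12]
  [14, -6, 0, -5, ∞, ∞]
  [2, 8, 17, 0, ∞, ∞]
  [11, ∞, 8, ∞, 0, 14]
  [∞, 4, 14, -9, 5, 0]
Detection: at round 1, diagonal entry (3, 3) turns strictly negative.
Key observation: the cycle 3->0->3 has total weight 2 + (-7), which is strictly negative.
Answer: DIVERGES — negative cycle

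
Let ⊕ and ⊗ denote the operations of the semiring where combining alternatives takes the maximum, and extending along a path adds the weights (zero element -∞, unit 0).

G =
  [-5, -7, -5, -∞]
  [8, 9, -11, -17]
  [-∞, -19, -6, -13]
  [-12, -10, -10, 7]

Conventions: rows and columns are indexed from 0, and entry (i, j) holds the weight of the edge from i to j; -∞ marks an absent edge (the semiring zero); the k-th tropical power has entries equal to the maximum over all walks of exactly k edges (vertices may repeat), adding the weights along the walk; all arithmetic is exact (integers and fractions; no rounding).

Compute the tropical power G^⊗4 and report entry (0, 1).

G^⊗2:
  [1, 2, -10, -18]
  [17, 18, 3, -8]
  [-11, -10, -12, -6]
  [-2, -1, -3, 14]
G^⊗3:
  [10, 11, -4, -11]
  [26, 27, 12, 1]
  [-2, -1, -16, 1]
  [7, 8, 4, 21]
G^⊗4:
  [19, 20, 5, -4]
  [35, 36, 21, 10]
  [7, 8, -7, 8]
  [16, 17, 11, 28]
Key observation: the optimum is the walk 0->1->1->1->1, with weight (-7) + 9 + 9 + 9 = 20.
Optimal value attained by: walk 0->1->1->1->1.
Answer: (G^⊗4)[0][1] = 20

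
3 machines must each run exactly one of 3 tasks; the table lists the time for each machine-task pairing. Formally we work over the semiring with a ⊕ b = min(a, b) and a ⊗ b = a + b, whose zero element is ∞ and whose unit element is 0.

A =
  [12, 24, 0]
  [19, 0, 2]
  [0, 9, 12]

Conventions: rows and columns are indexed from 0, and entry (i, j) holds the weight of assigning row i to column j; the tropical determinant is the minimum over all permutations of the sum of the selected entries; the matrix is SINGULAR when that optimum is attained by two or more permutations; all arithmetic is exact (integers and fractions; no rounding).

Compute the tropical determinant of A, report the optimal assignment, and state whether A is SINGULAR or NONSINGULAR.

σ = (0, 1, 2): 12 + 0 + 12 = 24
σ = (0, 2, 1): 12 + 2 + 9 = 23
σ = (1, 0, 2): 24 + 19 + 12 = 55
σ = (1, 2, 0): 24 + 2 + 0 = 26
σ = (2, 0, 1): 0 + 19 + 9 = 28
σ = (2, 1, 0): 0 + 0 + 0 = 0
Optimal value attained by: σ = (2, 1, 0).
Answer: det⊕(A) = 0; verdict: NONSINGULAR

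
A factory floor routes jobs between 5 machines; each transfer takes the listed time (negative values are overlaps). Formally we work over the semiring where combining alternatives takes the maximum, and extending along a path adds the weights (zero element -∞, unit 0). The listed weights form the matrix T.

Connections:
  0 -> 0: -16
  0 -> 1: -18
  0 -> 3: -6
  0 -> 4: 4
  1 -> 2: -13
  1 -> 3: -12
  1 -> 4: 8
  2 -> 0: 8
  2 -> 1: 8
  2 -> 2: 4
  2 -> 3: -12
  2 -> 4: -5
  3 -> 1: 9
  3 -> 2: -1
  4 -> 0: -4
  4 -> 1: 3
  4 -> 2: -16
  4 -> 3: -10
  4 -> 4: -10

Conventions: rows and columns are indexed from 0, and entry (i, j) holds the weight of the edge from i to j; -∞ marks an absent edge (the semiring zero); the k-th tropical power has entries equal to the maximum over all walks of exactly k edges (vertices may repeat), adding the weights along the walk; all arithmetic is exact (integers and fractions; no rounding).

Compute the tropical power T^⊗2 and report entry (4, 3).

T^⊗2:
  [0, 7, -7, -6, -6]
  [4, 11, -8, -2, -2]
  [12, 12, 8, 2, 16]
  [7, 7, 3, -3, 17]
  [-8, -1, -10, -9, 11]
Key observation: the optimum is the walk 4->1->3, with weight 3 + (-12) = -9.
Optimal value attained by: walk 4->1->3.
Answer: (T^⊗2)[4][3] = -9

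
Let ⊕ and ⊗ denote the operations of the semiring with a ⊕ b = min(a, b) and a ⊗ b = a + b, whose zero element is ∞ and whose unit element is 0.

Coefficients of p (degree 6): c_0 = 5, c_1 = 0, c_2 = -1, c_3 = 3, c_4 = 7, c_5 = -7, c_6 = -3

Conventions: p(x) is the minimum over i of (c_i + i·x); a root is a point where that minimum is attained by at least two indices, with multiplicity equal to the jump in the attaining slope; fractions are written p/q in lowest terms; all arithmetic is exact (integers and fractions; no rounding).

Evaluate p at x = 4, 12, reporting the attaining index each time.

p(4) = min(5+0·4=5, 0+1·4=4, -1+2·4=7, 3+3·4=15, 7+4·4=23, -7+5·4=13, -3+6·4=21) = 4 (attained by i=1)
p(12) = min(5+0·12=5, 0+1·12=12, -1+2·12=23, 3+3·12=39, 7+4·12=55, -7+5·12=53, -3+6·12=69) = 5 (attained by i=0)
Answer: p(4) = 4; p(12) = 5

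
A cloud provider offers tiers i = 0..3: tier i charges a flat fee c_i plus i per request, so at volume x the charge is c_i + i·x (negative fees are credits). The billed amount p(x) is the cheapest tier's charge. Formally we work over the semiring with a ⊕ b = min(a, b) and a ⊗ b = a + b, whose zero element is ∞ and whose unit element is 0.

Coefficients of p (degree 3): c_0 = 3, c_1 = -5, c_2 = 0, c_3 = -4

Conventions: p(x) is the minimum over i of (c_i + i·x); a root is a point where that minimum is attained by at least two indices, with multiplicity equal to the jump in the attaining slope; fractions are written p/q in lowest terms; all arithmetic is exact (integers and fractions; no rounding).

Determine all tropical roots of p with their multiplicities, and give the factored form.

hull edge (i=0, c=3) to (i=1, c=-5): slope -8, span 1
hull edge (i=1, c=-5) to (i=3, c=-4): slope 1/2, span 2
Factored form: p(x) = -4 ⊗ (x ⊕ (-1/2)) ⊗ (x ⊕ (-1/2)) ⊗ (x ⊕ 8)
Answer: roots = -1/2 (mult 2), 8 (mult 1)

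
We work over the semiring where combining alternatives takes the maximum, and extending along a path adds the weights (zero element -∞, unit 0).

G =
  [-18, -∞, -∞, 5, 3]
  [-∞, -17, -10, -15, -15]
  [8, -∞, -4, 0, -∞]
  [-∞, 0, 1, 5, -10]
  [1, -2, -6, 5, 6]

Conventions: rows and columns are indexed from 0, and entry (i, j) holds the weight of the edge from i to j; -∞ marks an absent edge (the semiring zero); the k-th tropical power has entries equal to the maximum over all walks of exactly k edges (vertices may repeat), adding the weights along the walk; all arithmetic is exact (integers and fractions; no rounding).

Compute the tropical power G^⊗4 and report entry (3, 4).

G^⊗2:
  [4, 5, 6, 10, 9]
  [-2, -15, -14, -10, -9]
  [4, 0, 1, 13, 11]
  [9, 5, 6, 10, -4]
  [7, 5, 6, 11, 12]
G^⊗3:
  [14, 10, 11, 15, 15]
  [-6, -10, -9, 3, 1]
  [12, 13, 14, 18, 17]
  [14, 10, 11, 15, 12]
  [14, 11, 12, 17, 18]
G^⊗4:
  [19, 15, 16, 20, 21]
  [2, 3, 4, 8, 7]
  [22, 18, 19, 23, 23]
  [19, 15, 16, 20, 18]
  [20, 17, 18, 23, 24]
Key observation: the optimum is the walk 3->2->0->4->4, with weight 1 + 8 + 3 + 6 = 18.
Optimal value attained by: walk 3->2->0->4->4.
Answer: (G^⊗4)[3][4] = 18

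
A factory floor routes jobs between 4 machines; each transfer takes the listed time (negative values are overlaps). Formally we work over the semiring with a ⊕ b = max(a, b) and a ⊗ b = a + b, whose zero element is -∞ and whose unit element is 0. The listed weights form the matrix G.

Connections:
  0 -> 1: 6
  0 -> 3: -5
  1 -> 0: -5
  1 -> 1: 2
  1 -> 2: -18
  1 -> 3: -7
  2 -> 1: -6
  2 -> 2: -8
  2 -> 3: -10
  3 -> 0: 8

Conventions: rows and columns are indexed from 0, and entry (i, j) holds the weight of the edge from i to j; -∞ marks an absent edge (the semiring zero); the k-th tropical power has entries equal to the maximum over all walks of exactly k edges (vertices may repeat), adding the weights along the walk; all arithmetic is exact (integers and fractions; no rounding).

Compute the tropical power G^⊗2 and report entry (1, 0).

G^⊗2:
  [3, 8, -12, -1]
  [1, 4, -16, -5]
  [-2, -4, -16, -13]
  [-∞, 14, -∞, 3]
Key observation: the optimum is the walk 1->3->0, with weight (-7) + 8 = 1.
Optimal value attained by: walk 1->3->0.
Answer: (G^⊗2)[1][0] = 1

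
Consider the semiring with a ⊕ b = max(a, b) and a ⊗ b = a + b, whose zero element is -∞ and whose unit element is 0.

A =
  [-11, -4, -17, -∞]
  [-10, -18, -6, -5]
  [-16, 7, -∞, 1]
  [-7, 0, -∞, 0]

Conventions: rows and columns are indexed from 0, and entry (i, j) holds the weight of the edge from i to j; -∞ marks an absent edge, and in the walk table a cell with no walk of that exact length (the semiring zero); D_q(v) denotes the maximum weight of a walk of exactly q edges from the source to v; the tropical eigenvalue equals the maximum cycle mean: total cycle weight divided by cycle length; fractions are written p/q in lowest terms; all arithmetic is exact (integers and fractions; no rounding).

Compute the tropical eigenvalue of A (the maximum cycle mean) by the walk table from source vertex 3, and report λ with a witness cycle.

q=0: [-∞, -∞, -∞, 0]
q=1: [-7, 0, -∞, 0]
q=2: [-7, 0, -6, 0]
q=3: [-7, 1, -6, 0]
q=4: [-7, 1, -5, 0]
Optimal cycle mean attained by: cycle 1->2->1, total (-6) + 7, length 2.
Answer: λ = 1/2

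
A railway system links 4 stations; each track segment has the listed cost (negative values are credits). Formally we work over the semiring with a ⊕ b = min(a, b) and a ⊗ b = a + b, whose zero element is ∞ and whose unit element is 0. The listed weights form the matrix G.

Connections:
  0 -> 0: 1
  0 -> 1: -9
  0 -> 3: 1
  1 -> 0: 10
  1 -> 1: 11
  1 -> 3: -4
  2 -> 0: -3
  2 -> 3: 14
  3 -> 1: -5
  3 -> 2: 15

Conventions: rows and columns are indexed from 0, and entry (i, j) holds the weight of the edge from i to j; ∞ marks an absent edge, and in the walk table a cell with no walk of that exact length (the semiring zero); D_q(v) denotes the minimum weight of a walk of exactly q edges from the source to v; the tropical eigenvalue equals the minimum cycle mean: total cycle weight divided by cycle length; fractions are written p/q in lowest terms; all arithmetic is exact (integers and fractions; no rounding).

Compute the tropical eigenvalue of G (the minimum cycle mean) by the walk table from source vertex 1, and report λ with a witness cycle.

q=0: [∞, 0, ∞, ∞]
q=1: [10, 11, ∞, -4]
q=2: [11, -9, 11, 7]
q=3: [1, 2, 22, -13]
q=4: [2, -18, 2, -2]
Optimal cycle mean attained by: cycle 1->3->1, total (-4) + (-5), length 2.
Answer: λ = -9/2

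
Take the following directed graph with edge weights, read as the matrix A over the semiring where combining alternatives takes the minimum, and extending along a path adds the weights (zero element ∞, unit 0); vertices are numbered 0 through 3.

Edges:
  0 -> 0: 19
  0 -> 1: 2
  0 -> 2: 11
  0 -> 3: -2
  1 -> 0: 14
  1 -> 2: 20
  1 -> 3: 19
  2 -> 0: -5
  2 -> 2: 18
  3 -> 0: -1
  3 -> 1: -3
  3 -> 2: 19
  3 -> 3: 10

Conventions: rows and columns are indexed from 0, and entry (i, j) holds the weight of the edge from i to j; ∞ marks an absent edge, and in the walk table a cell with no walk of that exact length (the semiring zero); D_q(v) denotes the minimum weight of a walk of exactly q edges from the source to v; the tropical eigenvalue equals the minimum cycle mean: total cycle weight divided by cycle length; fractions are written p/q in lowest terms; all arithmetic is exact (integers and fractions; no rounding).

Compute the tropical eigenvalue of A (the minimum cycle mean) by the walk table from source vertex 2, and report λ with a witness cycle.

q=0: [∞, ∞, 0, ∞]
q=1: [-5, ∞, 18, ∞]
q=2: [13, -3, 6, -7]
q=3: [-8, -10, 12, 3]
q=4: [2, -6, 3, -10]
Optimal cycle mean attained by: cycle 0->3->0, total (-2) + (-1), length 2.
Answer: λ = -3/2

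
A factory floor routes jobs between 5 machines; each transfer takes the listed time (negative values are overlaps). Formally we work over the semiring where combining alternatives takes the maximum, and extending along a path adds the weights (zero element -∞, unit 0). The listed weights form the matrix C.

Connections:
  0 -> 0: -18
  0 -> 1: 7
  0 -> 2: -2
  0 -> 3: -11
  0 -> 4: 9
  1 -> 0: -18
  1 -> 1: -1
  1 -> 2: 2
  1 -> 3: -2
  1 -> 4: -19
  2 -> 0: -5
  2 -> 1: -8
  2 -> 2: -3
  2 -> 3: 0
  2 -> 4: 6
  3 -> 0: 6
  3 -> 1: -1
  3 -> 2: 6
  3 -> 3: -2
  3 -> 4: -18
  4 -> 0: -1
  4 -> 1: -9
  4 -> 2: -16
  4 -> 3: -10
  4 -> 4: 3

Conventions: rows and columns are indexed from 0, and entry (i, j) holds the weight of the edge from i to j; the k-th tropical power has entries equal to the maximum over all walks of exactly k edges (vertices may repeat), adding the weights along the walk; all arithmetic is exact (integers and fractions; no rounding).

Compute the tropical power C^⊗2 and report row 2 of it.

C^⊗2:
  [8, 6, 9, 5, 12]
  [4, -2, 4, 2, 8]
  [6, 2, 6, -2, 9]
  [4, 13, 4, 6, 15]
  [2, 6, -3, -7, 8]
Answer: row 2 of C^⊗2 = [6, 2, 6, -2, 9]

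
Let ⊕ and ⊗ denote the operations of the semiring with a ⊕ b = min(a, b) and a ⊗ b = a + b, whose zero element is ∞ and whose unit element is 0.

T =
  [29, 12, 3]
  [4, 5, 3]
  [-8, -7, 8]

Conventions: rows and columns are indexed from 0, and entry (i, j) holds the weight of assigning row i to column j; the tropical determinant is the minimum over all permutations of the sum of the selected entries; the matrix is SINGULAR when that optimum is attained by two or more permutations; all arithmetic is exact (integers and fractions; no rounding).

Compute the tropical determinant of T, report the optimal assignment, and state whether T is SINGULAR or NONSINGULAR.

σ = (0, 1, 2): 29 + 5 + 8 = 42
σ = (0, 2, 1): 29 + 3 + (-7) = 25
σ = (1, 0, 2): 12 + 4 + 8 = 24
σ = (1, 2, 0): 12 + 3 + (-8) = 7
σ = (2, 0, 1): 3 + 4 + (-7) = 0
σ = (2, 1, 0): 3 + 5 + (-8) = 0
Optimal value attained by: σ = (2, 0, 1).
Answer: det⊕(T) = 0; verdict: SINGULAR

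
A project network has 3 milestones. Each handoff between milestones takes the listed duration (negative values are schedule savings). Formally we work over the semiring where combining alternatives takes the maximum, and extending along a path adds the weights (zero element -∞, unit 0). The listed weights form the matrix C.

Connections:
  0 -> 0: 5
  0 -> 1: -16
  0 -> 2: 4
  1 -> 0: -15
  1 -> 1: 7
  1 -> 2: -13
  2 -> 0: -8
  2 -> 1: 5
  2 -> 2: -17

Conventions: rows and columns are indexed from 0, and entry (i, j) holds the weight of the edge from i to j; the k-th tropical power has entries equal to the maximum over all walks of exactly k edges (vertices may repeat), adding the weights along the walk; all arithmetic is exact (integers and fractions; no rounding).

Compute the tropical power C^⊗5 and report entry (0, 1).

C^⊗2:
  [10, 9, 9]
  [-8, 14, -6]
  [-3, 12, -4]
C^⊗3:
  [15, 16, 14]
  [-1, 21, 1]
  [2, 19, 1]
C^⊗4:
  [20, 23, 19]
  [6, 28, 8]
  [7, 26, 6]
C^⊗5:
  [25, 30, 24]
  [13, 35, 15]
  [12, 33, 13]
Key observation: the optimum is the walk 0->2->1->1->1->1, with weight 4 + 5 + 7 + 7 + 7 = 30.
Optimal value attained by: walk 0->2->1->1->1->1.
Answer: (C^⊗5)[0][1] = 30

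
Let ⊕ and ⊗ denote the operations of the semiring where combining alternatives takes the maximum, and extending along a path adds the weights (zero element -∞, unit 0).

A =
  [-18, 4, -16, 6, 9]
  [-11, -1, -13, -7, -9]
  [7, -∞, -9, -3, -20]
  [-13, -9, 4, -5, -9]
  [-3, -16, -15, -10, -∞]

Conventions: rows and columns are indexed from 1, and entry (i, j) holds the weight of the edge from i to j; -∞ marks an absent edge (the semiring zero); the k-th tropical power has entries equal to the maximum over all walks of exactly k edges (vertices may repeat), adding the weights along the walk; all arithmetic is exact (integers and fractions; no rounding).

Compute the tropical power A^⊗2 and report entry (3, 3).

A^⊗2:
  [6, 3, 10, 1, -3]
  [-6, -2, -3, -5, -2]
  [-2, 11, 1, 13, 16]
  [11, -9, -1, 1, -4]
  [-8, 1, -6, 3, 6]
Key observation: the optimum is the walk 3->4->3, with weight (-3) + 4 = 1.
Optimal value attained by: walk 3->4->3.
Answer: (A^⊗2)[3][3] = 1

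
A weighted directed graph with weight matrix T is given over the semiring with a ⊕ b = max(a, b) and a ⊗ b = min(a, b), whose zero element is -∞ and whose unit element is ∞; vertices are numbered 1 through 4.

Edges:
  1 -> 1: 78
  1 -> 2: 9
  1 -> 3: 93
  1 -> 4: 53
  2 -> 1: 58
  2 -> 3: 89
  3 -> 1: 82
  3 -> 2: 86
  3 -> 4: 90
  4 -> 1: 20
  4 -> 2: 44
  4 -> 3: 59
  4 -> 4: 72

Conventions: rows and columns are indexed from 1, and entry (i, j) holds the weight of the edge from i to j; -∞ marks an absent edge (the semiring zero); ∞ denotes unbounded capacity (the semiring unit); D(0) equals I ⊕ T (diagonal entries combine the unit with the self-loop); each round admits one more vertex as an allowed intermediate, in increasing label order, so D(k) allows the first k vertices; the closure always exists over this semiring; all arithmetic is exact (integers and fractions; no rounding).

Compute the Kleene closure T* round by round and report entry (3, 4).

D(0):
  [∞, 9, 93, 53]
  [58, ∞, 89, -∞]
  [82, 86, ∞, 90]
  [20, 44, 59, ∞]
D(1):
  [∞, 9, 93, 53]
  [58, ∞, 89, 53]
  [82, 86, ∞, 90]
  [20, 44, 59, ∞]
D(2):
  [∞, 9, 93, 53]
  [58, ∞, 89, 53]
  [82, 86, ∞, 90]
  [44, 44, 59, ∞]
D(3):
  [∞, 86, 93, 90]
  [82, ∞, 89, 89]
  [82, 86, ∞, 90]
  [59, 59, 59, ∞]
D(4):
  [∞, 86, 93, 90]
  [82, ∞, 89, 89]
  [82, 86, ∞, 90]
  [59, 59, 59, ∞]
Answer: T*[3][4] = 90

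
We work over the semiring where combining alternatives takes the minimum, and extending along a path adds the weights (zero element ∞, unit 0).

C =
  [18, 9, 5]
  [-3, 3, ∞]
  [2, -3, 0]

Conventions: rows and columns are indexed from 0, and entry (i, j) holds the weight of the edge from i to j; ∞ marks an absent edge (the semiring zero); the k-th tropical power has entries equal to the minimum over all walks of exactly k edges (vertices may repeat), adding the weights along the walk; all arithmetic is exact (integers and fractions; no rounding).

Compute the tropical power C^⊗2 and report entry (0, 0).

C^⊗2:
  [6, 2, 5]
  [0, 6, 2]
  [-6, -3, 0]
Key observation: the optimum is the walk 0->1->0, with weight 9 + (-3) = 6.
Optimal value attained by: walk 0->1->0.
Answer: (C^⊗2)[0][0] = 6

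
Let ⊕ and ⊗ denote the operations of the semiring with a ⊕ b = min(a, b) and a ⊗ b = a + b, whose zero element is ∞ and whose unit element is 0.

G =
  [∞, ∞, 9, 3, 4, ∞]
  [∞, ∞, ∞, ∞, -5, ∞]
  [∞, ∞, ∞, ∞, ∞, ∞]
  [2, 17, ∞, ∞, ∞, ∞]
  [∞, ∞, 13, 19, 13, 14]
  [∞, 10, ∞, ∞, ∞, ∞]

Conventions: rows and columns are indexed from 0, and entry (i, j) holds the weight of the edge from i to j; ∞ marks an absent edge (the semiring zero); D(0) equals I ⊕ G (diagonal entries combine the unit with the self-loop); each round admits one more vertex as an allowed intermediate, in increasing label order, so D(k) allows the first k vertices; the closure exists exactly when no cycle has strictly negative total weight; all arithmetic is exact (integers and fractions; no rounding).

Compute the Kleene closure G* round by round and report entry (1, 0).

D(0):
  [0, ∞, 9, 3, 4, ∞]
  [∞, 0, ∞, ∞, -5, ∞]
  [∞, ∞, 0, ∞, ∞, ∞]
  [2, 17, ∞, 0, ∞, ∞]
  [∞, ∞, 13, 19, 0, 14]
  [∞, 10, ∞, ∞, ∞, 0]
D(1):
  [0, ∞, 9, 3, 4, ∞]
  [∞, 0, ∞, ∞, -5, ∞]
  [∞, ∞, 0, ∞, ∞, ∞]
  [2, 17, 11, 0, 6, ∞]
  [∞, ∞, 13, 19, 0, 14]
  [∞, 10, ∞, ∞, ∞, 0]
D(2):
  [0, ∞, 9, 3, 4, ∞]
  [∞, 0, ∞, ∞, -5, ∞]
  [∞, ∞, 0, ∞, ∞, ∞]
  [2, 17, 11, 0, 6, ∞]
  [∞, ∞, 13, 19, 0, 14]
  [∞, 10, ∞, ∞, 5, 0]
D(3):
  [0, ∞, 9, 3, 4, ∞]
  [∞, 0, ∞, ∞, -5, ∞]
  [∞, ∞, 0, ∞, ∞, ∞]
  [2, 17, 11, 0, 6, ∞]
  [∞, ∞, 13, 19, 0, 14]
  [∞, 10, ∞, ∞, 5, 0]
D(4):
  [0, 20, 9, 3, 4, ∞]
  [∞, 0, ∞, ∞, -5, ∞]
  [∞, ∞, 0, ∞, ∞, ∞]
  [2, 17, 11, 0, 6, ∞]
  [21, 36, 13, 19, 0, 14]
  [∞, 10, ∞, ∞, 5, 0]
D(5):
  [0, 20, 9, 3, 4, 18]
  [16, 0, 8, 14, -5, 9]
  [∞, ∞, 0, ∞, ∞, ∞]
  [2, 17, 11, 0, 6, 20]
  [21, 36, 13, 19, 0, 14]
  [26, 10, 18, 24, 5, 0]
D(6):
  [0, 20, 9, 3, 4, 18]
  [16, 0, 8, 14, -5, 9]
  [∞, ∞, 0, ∞, ∞, ∞]
  [2, 17, 11, 0, 6, 20]
  [21, 24, 13, 19, 0, 14]
  [26, 10, 18, 24, 5, 0]
Answer: G*[1][0] = 16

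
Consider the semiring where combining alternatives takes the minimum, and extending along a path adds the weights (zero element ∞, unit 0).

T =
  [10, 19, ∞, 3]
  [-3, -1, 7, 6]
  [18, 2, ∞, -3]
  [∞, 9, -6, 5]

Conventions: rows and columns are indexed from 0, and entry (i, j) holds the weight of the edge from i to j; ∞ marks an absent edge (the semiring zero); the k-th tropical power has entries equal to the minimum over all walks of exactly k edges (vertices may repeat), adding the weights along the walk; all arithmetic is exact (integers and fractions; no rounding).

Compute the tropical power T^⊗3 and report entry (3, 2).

T^⊗2:
  [16, 12, -3, 8]
  [-4, -2, 0, 0]
  [-1, 1, -9, 2]
  [6, -4, -1, -9]
T^⊗3:
  [9, -1, 2, -6]
  [-5, -3, -6, -3]
  [-2, -7, -4, -12]
  [-7, -5, -15, -4]
Key observation: the optimum is the walk 3->2->3->2, with weight (-6) + (-3) + (-6) = -15.
Optimal value attained by: walk 3->2->3->2.
Answer: (T^⊗3)[3][2] = -15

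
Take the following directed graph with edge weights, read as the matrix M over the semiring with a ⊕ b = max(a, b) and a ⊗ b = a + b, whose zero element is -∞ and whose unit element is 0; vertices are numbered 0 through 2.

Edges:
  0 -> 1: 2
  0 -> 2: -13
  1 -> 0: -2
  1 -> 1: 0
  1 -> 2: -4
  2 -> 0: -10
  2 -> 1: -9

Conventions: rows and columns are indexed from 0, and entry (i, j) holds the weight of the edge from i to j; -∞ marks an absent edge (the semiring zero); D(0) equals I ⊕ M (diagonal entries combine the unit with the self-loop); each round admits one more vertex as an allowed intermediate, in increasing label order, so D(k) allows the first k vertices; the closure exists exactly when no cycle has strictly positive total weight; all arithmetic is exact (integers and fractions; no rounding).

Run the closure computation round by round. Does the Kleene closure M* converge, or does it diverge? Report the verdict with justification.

D(0):
  [0, 2, -13]
  [-2, 0, -4]
  [-10, -9, 0]
D(1):
  [0, 2, -13]
  [-2, 0, -4]
  [-10, -8, 0]
D(2):
  [0, 2, -2]
  [-2, 0, -4]
  [-10, -8, 0]
D(3):
  [0, 2, -2]
  [-2, 0, -4]
  [-10, -8, 0]
Key observation: every diagonal entry stays at the unit through all rounds, so no improving cycle exists.
Answer: CONVERGES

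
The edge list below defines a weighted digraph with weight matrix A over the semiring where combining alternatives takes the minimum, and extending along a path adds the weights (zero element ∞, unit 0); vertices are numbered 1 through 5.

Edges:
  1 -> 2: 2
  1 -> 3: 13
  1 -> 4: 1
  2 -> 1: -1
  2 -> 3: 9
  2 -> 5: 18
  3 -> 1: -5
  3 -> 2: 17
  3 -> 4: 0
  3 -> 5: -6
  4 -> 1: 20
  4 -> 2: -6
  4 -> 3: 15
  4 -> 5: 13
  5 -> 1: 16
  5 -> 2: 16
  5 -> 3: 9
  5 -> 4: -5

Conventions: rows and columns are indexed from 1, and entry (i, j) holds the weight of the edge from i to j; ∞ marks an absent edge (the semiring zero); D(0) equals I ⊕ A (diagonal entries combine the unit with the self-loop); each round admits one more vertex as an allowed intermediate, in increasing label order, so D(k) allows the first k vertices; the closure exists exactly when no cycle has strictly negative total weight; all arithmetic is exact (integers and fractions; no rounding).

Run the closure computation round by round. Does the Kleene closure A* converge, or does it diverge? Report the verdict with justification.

D(0):
  [0, 2, 13, 1, ∞]
  [-1, 0, 9, ∞, 18]
  [-5, 17, 0, 0, -6]
  [20, -6, 15, 0, 13]
  [16, 16, 9, -5, 0]
D(1):
  [0, 2, 13, 1, ∞]
  [-1, 0, 9, 0, 18]
  [-5, -3, 0, -4, -6]
  [20, -6, 15, 0, 13]
  [16, 16, 9, -5, 0]
Detection: at round 2, diagonal entry (4, 4) turns strictly negative.
Key observation: the cycle 4->2->1->4 has total weight (-6) + (-1) + 1, which is strictly negative.
Answer: DIVERGES — negative cycle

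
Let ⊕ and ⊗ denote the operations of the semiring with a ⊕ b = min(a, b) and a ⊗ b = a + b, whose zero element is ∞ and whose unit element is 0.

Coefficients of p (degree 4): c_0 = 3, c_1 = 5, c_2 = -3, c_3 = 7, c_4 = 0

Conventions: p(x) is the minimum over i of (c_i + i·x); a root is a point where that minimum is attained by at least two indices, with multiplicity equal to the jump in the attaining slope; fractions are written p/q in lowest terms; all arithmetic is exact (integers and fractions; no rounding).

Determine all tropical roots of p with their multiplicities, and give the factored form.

hull edge (i=0, c=3) to (i=2, c=-3): slope -3, span 2
hull edge (i=2, c=-3) to (i=4, c=0): slope 3/2, span 2
Factored form: p(x) = 0 ⊗ (x ⊕ (-3/2)) ⊗ (x ⊕ (-3/2)) ⊗ (x ⊕ 3) ⊗ (x ⊕ 3)
Answer: roots = -3/2 (mult 2), 3 (mult 2)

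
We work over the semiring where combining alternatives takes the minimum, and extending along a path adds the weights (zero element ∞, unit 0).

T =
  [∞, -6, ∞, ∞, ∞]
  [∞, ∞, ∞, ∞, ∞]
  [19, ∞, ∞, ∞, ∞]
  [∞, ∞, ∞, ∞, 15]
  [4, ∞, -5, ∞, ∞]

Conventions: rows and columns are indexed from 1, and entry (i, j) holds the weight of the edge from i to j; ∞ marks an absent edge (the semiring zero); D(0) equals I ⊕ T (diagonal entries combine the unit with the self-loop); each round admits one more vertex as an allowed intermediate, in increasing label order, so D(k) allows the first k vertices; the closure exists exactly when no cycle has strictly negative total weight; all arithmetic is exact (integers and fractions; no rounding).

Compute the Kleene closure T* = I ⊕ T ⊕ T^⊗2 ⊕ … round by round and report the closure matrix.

D(0):
  [0, -6, ∞, ∞, ∞]
  [∞, 0, ∞, ∞, ∞]
  [19, ∞, 0, ∞, ∞]
  [∞, ∞, ∞, 0, 15]
  [4, ∞, -5, ∞, 0]
D(1):
  [0, -6, ∞, ∞, ∞]
  [∞, 0, ∞, ∞, ∞]
  [19, 13, 0, ∞, ∞]
  [∞, ∞, ∞, 0, 15]
  [4, -2, -5, ∞, 0]
D(2):
  [0, -6, ∞, ∞, ∞]
  [∞, 0, ∞, ∞, ∞]
  [19, 13, 0, ∞, ∞]
  [∞, ∞, ∞, 0, 15]
  [4, -2, -5, ∞, 0]
D(3):
  [0, -6, ∞, ∞, ∞]
  [∞, 0, ∞, ∞, ∞]
  [19, 13, 0, ∞, ∞]
  [∞, ∞, ∞, 0, 15]
  [4, -2, -5, ∞, 0]
D(4):
  [0, -6, ∞, ∞, ∞]
  [∞, 0, ∞, ∞, ∞]
  [19, 13, 0, ∞, ∞]
  [∞, ∞, ∞, 0, 15]
  [4, -2, -5, ∞, 0]
D(5):
  [0, -6, ∞, ∞, ∞]
  [∞, 0, ∞, ∞, ∞]
  [19, 13, 0, ∞, ∞]
  [19, 13, 10, 0, 15]
  [4, -2, -5, ∞, 0]
Answer: T* = [[0, -6, ∞, ∞, ∞], [∞, 0, ∞, ∞, ∞], [19, 13, 0, ∞, ∞], [19, 13, 10, 0, 15], [4, -2, -5, ∞, 0]]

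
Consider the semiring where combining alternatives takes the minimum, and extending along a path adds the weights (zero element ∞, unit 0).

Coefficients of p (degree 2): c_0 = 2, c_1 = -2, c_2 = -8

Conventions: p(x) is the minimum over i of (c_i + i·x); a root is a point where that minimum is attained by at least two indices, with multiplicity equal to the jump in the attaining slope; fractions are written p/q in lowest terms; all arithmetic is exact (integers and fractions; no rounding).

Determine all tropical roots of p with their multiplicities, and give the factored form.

hull edge (i=0, c=2) to (i=2, c=-8): slope -5, span 2
Factored form: p(x) = -8 ⊗ (x ⊕ 5) ⊗ (x ⊕ 5)
Answer: roots = 5 (mult 2)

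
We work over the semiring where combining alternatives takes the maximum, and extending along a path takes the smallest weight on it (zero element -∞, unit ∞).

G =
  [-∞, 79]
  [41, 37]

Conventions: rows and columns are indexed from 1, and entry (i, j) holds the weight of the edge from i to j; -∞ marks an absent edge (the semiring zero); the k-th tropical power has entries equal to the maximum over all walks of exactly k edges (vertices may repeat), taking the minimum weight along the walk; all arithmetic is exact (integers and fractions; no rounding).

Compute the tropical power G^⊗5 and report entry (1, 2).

G^⊗2:
  [41, 37]
  [37, 41]
G^⊗3:
  [37, 41]
  [41, 37]
G^⊗4:
  [41, 37]
  [37, 41]
G^⊗5:
  [37, 41]
  [41, 37]
Key observation: the optimum is the walk 1->2->1->2->1->2, with weight 79 min 41 min 79 min 41 min 79 = 41.
Optimal value attained by: walk 1->2->1->2->1->2.
Answer: (G^⊗5)[1][2] = 41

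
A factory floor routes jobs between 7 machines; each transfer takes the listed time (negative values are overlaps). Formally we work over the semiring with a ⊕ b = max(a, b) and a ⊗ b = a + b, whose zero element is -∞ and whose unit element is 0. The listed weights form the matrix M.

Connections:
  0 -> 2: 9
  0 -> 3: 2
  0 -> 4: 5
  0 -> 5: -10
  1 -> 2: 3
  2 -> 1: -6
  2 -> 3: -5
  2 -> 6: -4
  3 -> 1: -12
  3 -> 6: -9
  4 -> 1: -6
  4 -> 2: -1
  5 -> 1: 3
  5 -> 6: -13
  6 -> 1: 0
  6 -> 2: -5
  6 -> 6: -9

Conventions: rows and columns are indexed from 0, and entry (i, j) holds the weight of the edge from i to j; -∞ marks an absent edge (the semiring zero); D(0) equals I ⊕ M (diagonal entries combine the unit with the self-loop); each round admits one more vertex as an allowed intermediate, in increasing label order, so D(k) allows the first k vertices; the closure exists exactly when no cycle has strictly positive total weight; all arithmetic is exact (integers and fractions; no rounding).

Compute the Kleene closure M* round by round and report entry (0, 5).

D(0):
  [0, -∞, 9, 2, 5, -10, -∞]
  [-∞, 0, 3, -∞, -∞, -∞, -∞]
  [-∞, -6, 0, -5, -∞, -∞, -4]
  [-∞, -12, -∞, 0, -∞, -∞, -9]
  [-∞, -6, -1, -∞, 0, -∞, -∞]
  [-∞, 3, -∞, -∞, -∞, 0, -13]
  [-∞, 0, -5, -∞, -∞, -∞, 0]
D(1):
  [0, -∞, 9, 2, 5, -10, -∞]
  [-∞, 0, 3, -∞, -∞, -∞, -∞]
  [-∞, -6, 0, -5, -∞, -∞, -4]
  [-∞, -12, -∞, 0, -∞, -∞, -9]
  [-∞, -6, -1, -∞, 0, -∞, -∞]
  [-∞, 3, -∞, -∞, -∞, 0, -13]
  [-∞, 0, -5, -∞, -∞, -∞, 0]
D(2):
  [0, -∞, 9, 2, 5, -10, -∞]
  [-∞, 0, 3, -∞, -∞, -∞, -∞]
  [-∞, -6, 0, -5, -∞, -∞, -4]
  [-∞, -12, -9, 0, -∞, -∞, -9]
  [-∞, -6, -1, -∞, 0, -∞, -∞]
  [-∞, 3, 6, -∞, -∞, 0, -13]
  [-∞, 0, 3, -∞, -∞, -∞, 0]
D(3):
  [0, 3, 9, 4, 5, -10, 5]
  [-∞, 0, 3, -2, -∞, -∞, -1]
  [-∞, -6, 0, -5, -∞, -∞, -4]
  [-∞, -12, -9, 0, -∞, -∞, -9]
  [-∞, -6, -1, -6, 0, -∞, -5]
  [-∞, 3, 6, 1, -∞, 0, 2]
  [-∞, 0, 3, -2, -∞, -∞, 0]
D(4):
  [0, 3, 9, 4, 5, -10, 5]
  [-∞, 0, 3, -2, -∞, -∞, -1]
  [-∞, -6, 0, -5, -∞, -∞, -4]
  [-∞, -12, -9, 0, -∞, -∞, -9]
  [-∞, -6, -1, -6, 0, -∞, -5]
  [-∞, 3, 6, 1, -∞, 0, 2]
  [-∞, 0, 3, -2, -∞, -∞, 0]
D(5):
  [0, 3, 9, 4, 5, -10, 5]
  [-∞, 0, 3, -2, -∞, -∞, -1]
  [-∞, -6, 0, -5, -∞, -∞, -4]
  [-∞, -12, -9, 0, -∞, -∞, -9]
  [-∞, -6, -1, -6, 0, -∞, -5]
  [-∞, 3, 6, 1, -∞, 0, 2]
  [-∞, 0, 3, -2, -∞, -∞, 0]
D(6):
  [0, 3, 9, 4, 5, -10, 5]
  [-∞, 0, 3, -2, -∞, -∞, -1]
  [-∞, -6, 0, -5, -∞, -∞, -4]
  [-∞, -12, -9, 0, -∞, -∞, -9]
  [-∞, -6, -1, -6, 0, -∞, -5]
  [-∞, 3, 6, 1, -∞, 0, 2]
  [-∞, 0, 3, -2, -∞, -∞, 0]
D(7):
  [0, 5, 9, 4, 5, -10, 5]
  [-∞, 0, 3, -2, -∞, -∞, -1]
  [-∞, -4, 0, -5, -∞, -∞, -4]
  [-∞, -9, -6, 0, -∞, -∞, -9]
  [-∞, -5, -1, -6, 0, -∞, -5]
  [-∞, 3, 6, 1, -∞, 0, 2]
  [-∞, 0, 3, -2, -∞, -∞, 0]
Answer: M*[0][5] = -10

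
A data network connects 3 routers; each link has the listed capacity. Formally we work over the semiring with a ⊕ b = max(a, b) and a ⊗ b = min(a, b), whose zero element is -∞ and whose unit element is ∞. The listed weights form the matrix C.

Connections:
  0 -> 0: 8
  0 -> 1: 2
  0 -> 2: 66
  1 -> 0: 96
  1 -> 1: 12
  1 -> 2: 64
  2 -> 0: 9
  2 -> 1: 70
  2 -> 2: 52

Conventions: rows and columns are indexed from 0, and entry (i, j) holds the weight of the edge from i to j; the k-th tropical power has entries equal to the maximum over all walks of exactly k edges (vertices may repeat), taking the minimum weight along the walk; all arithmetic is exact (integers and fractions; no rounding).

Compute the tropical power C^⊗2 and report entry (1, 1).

C^⊗2:
  [9, 66, 52]
  [12, 64, 66]
  [70, 52, 64]
Key observation: the optimum is the walk 1->2->1, with weight 64 min 70 = 64.
Optimal value attained by: walk 1->2->1.
Answer: (C^⊗2)[1][1] = 64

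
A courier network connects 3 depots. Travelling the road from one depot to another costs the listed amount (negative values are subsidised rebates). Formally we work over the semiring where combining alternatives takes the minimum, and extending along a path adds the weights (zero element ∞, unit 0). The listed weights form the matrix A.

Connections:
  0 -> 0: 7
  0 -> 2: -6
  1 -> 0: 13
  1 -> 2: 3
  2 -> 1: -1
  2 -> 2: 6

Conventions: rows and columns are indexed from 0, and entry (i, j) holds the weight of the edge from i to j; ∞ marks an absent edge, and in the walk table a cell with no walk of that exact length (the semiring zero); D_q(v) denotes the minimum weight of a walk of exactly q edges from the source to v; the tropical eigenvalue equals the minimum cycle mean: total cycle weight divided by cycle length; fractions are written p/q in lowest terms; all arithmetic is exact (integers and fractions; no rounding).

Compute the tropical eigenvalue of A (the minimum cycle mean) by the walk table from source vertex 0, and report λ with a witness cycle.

q=0: [0, ∞, ∞]
q=1: [7, ∞, -6]
q=2: [14, -7, 0]
q=3: [6, -1, -4]
Optimal cycle mean attained by: cycle 1->2->1, total 3 + (-1), length 2.
Answer: λ = 1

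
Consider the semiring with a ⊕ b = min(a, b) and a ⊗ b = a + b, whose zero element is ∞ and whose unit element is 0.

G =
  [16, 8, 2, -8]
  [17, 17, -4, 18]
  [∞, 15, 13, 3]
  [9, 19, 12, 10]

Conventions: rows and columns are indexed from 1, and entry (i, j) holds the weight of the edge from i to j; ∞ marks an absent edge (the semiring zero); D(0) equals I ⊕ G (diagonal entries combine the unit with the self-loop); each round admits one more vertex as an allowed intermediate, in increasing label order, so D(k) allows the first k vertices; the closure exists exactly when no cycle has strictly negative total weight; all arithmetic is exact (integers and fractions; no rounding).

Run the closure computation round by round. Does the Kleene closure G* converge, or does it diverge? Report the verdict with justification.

D(0):
  [0, 8, 2, -8]
  [17, 0, -4, 18]
  [∞, 15, 0, 3]
  [9, 19, 12, 0]
D(1):
  [0, 8, 2, -8]
  [17, 0, -4, 9]
  [∞, 15, 0, 3]
  [9, 17, 11, 0]
D(2):
  [0, 8, 2, -8]
  [17, 0, -4, 9]
  [32, 15, 0, 3]
  [9, 17, 11, 0]
D(3):
  [0, 8, 2, -8]
  [17, 0, -4, -1]
  [32, 15, 0, 3]
  [9, 17, 11, 0]
D(4):
  [0, 8, 2, -8]
  [8, 0, -4, -1]
  [12, 15, 0, 3]
  [9, 17, 11, 0]
Key observation: every diagonal entry stays at the unit through all rounds, so no improving cycle exists.
Answer: CONVERGES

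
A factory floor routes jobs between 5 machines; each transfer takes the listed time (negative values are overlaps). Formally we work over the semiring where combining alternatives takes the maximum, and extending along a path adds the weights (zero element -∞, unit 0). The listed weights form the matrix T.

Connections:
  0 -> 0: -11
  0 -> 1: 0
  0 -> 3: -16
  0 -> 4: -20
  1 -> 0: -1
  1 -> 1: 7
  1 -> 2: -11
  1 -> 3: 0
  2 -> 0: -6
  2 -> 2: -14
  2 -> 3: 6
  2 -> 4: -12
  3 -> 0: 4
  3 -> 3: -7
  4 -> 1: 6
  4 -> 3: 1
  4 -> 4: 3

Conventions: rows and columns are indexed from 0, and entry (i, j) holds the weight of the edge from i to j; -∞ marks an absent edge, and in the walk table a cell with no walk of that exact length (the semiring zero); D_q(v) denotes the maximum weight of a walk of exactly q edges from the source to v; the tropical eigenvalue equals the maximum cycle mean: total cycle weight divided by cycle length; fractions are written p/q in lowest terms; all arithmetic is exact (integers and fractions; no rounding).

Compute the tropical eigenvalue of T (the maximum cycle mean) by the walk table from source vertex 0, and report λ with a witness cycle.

q=0: [0, -∞, -∞, -∞, -∞]
q=1: [-11, 0, -∞, -16, -20]
q=2: [-1, 7, -11, 0, -17]
q=3: [6, 14, -4, 7, -14]
q=4: [13, 21, 3, 14, -11]
q=5: [20, 28, 10, 21, -7]
Optimal cycle mean attained by: cycle 1->1, total 7, length 1.
Answer: λ = 7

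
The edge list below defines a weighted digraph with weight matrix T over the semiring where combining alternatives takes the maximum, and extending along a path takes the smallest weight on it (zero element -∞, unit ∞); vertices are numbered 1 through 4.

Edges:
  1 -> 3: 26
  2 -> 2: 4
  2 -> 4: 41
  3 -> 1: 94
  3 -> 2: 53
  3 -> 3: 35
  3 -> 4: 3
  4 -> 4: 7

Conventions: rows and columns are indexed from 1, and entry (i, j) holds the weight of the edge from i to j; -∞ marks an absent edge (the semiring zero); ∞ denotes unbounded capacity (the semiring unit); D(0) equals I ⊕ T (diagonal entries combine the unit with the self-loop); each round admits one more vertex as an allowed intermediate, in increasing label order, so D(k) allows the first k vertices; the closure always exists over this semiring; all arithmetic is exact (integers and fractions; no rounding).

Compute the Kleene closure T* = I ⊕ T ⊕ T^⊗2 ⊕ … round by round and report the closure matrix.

D(0):
  [∞, -∞, 26, -∞]
  [-∞, ∞, -∞, 41]
  [94, 53, ∞, 3]
  [-∞, -∞, -∞, ∞]
D(1):
  [∞, -∞, 26, -∞]
  [-∞, ∞, -∞, 41]
  [94, 53, ∞, 3]
  [-∞, -∞, -∞, ∞]
D(2):
  [∞, -∞, 26, -∞]
  [-∞, ∞, -∞, 41]
  [94, 53, ∞, 41]
  [-∞, -∞, -∞, ∞]
D(3):
  [∞, 26, 26, 26]
  [-∞, ∞, -∞, 41]
  [94, 53, ∞, 41]
  [-∞, -∞, -∞, ∞]
D(4):
  [∞, 26, 26, 26]
  [-∞, ∞, -∞, 41]
  [94, 53, ∞, 41]
  [-∞, -∞, -∞, ∞]
Answer: T* = [[∞, 26, 26, 26], [-∞, ∞, -∞, 41], [94, 53, ∞, 41], [-∞, -∞, -∞, ∞]]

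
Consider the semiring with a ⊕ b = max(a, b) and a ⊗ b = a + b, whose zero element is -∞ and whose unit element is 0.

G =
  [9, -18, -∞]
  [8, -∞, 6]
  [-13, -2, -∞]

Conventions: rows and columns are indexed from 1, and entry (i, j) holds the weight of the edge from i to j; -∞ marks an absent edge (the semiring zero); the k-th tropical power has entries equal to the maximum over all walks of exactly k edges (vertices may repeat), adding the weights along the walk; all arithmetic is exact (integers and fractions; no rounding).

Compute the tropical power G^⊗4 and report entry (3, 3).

G^⊗2:
  [18, -9, -12]
  [17, 4, -∞]
  [6, -31, 4]
G^⊗3:
  [27, 0, -3]
  [26, -1, 10]
  [15, 2, -25]
G^⊗4:
  [36, 9, 6]
  [35, 8, 5]
  [24, -3, 8]
Key observation: the optimum is the walk 3->2->3->2->3, with weight (-2) + 6 + (-2) + 6 = 8.
Optimal value attained by: walk 3->2->3->2->3.
Answer: (G^⊗4)[3][3] = 8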